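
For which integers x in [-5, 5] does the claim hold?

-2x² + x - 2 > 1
Over all integers in [-5, 5], LHS − RHS is largest at x = 0, where it equals -3:
x = 0: LHS = -2·0² + 0 - 2 = -2; -2 > 1 — FAILS
At the ends of the range:
x = -5: LHS = -2·(-5)² + (-5) - 2 = -57; -57 > 1 — FAILS
x = 5: LHS = -2·5² + 5 - 2 = -47; -47 > 1 — FAILS
Hence LHS − RHS is never positive, i.e. LHS ≤ RHS throughout, so the claimed relation (>) fails for every integer in [-5, 5].

Answer: None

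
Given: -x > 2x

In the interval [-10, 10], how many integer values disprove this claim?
Counterexamples in [-10, 10]: {0, 1, 2, 3, 4, 5, 6, 7, 8, 9, 10}.

Counting them gives 11 values.

Answer: 11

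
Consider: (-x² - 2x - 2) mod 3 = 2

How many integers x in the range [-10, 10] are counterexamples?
Counterexamples in [-10, 10]: {-9, -8, -6, -5, -3, -2, 0, 1, 3, 4, 6, 7, 9, 10}.

Counting them gives 14 values.

Answer: 14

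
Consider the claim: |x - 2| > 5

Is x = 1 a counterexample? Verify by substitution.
Substitute x = 1 into the relation:
x = 1: LHS = |1 - 2| = |-1| = 1; 1 > 5 — FAILS

Since the claim fails at x = 1, this value is a counterexample.

Answer: Yes, x = 1 is a counterexample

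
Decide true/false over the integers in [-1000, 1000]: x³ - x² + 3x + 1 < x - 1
The claim fails at x = 0:
x = 0: LHS = 0³ - 0² + 3·0 + 1 = 1, RHS = 0 - 1 = -1; 1 < -1 — FAILS

Because a single integer refutes it, the statement is false.

Answer: False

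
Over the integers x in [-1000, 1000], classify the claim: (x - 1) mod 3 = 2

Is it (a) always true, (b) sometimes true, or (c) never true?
Holds at x = 0: LHS = (0 - 1) mod 3 = (-1) mod 3 = 2; 2 = 2 — holds
Fails at x = 1: LHS = (1 - 1) mod 3 = 0 mod 3 = 0; 0 = 2 — FAILS
It is satisfied by some integers in the range but not all.

Answer: Sometimes true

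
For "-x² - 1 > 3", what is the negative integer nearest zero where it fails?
Testing negative integers from -1 downward:
x = -1: LHS = -(-1)² - 1 = -2; -2 > 3 — FAILS  ← closest negative counterexample to 0

Answer: x = -1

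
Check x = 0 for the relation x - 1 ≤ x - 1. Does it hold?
x = 0: LHS = 0 - 1 = -1, RHS = 0 - 1 = -1; -1 ≤ -1 — holds

The relation is satisfied at x = 0.

Answer: Yes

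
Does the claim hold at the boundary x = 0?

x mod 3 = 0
x = 0: LHS = 0 mod 3 = 0; 0 = 0 — holds

The relation is satisfied at x = 0.

Answer: Yes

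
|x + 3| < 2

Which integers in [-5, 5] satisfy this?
Holds for: {-4, -3, -2}
Fails for: {-5, -1, 0, 1, 2, 3, 4, 5}

Answer: {-4, -3, -2}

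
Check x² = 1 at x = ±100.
x = 100: LHS = 100² = 10000; 10000 = 1 — FAILS
x = -100: LHS = (-100)² = 10000; 10000 = 1 — FAILS

Answer: No, fails for both x = 100 and x = -100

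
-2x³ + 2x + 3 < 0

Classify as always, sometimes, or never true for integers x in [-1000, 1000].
Holds at x = 2: LHS = -2·2³ + 2·2 + 3 = -9; -9 < 0 — holds
Fails at x = 0: LHS = -2·0³ + 2·0 + 3 = 3; 3 < 0 — FAILS
It is satisfied by some integers in the range but not all.

Answer: Sometimes true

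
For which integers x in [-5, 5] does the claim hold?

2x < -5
Holds for: {-5, -4, -3}
Fails for: {-2, -1, 0, 1, 2, 3, 4, 5}

Answer: {-5, -4, -3}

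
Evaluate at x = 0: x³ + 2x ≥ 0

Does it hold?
x = 0: LHS = 0³ + 2·0 = 0; 0 ≥ 0 — holds

The relation is satisfied at x = 0.

Answer: Yes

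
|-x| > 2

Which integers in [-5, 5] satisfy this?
Holds for: {-5, -4, -3, 3, 4, 5}
Fails for: {-2, -1, 0, 1, 2}

Answer: {-5, -4, -3, 3, 4, 5}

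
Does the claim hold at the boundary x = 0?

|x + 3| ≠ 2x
x = 0: LHS = |0 + 3| = |3| = 3, RHS = 2·0 = 0; 3 ≠ 0 — holds

The relation is satisfied at x = 0.

Answer: Yes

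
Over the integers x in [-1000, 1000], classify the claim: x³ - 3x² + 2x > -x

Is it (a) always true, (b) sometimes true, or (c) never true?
Holds at x = 1: LHS = 1³ - 3·1² + 2·1 = 0; 0 > -1 — holds
Fails at x = 0: LHS = 0³ - 3·0² + 2·0 = 0, RHS = -0 = 0; 0 > 0 — FAILS
It is satisfied by some integers in the range but not all.

Answer: Sometimes true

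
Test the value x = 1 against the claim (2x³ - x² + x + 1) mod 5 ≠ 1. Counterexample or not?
Substitute x = 1 into the relation:
x = 1: LHS = (2·1³ - 1² + 1 + 1) mod 5 = 3 mod 5 = 3; 3 ≠ 1 — holds

The claim holds here, so x = 1 is not a counterexample. (A counterexample exists elsewhere, e.g. x = 0.)

Answer: No, x = 1 is not a counterexample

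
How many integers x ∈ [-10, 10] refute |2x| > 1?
Counterexamples in [-10, 10]: {0}.

Counting them gives 1 values.

Answer: 1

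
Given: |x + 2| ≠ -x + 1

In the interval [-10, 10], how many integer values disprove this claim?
Track d = LHS − RHS over the integers in [-10, 10]. Equality would need d = 0, but d changes sign only between consecutive integers, jumping over 0:
x = -1: LHS = |(-1) + 2| = |1| = 1, RHS = -(-1) + 1 = 2; 1 ≠ 2 — holds  (d = -1)
x = 0: LHS = |0 + 2| = |2| = 2, RHS = -0 + 1 = 1; 2 ≠ 1 — holds  (d = 1)
Away from these crossings d keeps a constant sign, and checking every integer in [-10, 10] confirms d ≠ 0 throughout. Hence the two sides are never equal, so the relation holds for every integer in [-10, 10].

No counterexample appears in that range.

Answer: 0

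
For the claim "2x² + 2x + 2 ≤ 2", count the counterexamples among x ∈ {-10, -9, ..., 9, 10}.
Counterexamples in [-10, 10]: {-10, -9, -8, -7, -6, -5, -4, -3, -2, 1, 2, 3, 4, 5, 6, 7, 8, 9, 10}.

Counting them gives 19 values.

Answer: 19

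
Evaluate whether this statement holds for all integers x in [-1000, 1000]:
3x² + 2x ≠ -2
Over all integers in [-1000, 1000], LHS − RHS is always positive; it is smallest at x = 0, where it equals 2:
x = 0: LHS = 3·0² + 2·0 = 0; 0 ≠ -2 — holds
At the ends of the range:
x = -1000: LHS = 3·(-1000)² + 2·(-1000) = 2998000; 2998000 ≠ -2 — holds
x = 1000: LHS = 3·1000² + 2·1000 = 3002000; 3002000 ≠ -2 — holds
Hence LHS − RHS is never 0, i.e. the two sides are never equal, so the relation holds for every integer in [-1000, 1000].

No counterexample exists.

Answer: True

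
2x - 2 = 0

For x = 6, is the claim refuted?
Substitute x = 6 into the relation:
x = 6: LHS = 2·6 - 2 = 10; 10 = 0 — FAILS

Since the claim fails at x = 6, this value is a counterexample.

Answer: Yes, x = 6 is a counterexample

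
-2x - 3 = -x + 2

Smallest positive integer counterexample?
Testing positive integers:
x = 1: LHS = -2·1 - 3 = -5, RHS = -1 + 2 = 1; -5 = 1 — FAILS  ← smallest positive counterexample

Answer: x = 1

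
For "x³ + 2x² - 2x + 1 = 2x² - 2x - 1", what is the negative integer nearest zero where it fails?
Testing negative integers from -1 downward:
x = -1: LHS = (-1)³ + 2·(-1)² - 2·(-1) + 1 = 4, RHS = 2·(-1)² - 2·(-1) - 1 = 3; 4 = 3 — FAILS  ← closest negative counterexample to 0

Answer: x = -1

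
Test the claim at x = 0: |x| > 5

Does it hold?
x = 0: LHS = |0| = 0; 0 > 5 — FAILS

The relation fails at x = 0, so x = 0 is a counterexample.

Answer: No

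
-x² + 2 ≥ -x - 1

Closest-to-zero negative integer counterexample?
Testing negative integers from -1 downward:
x = -1: LHS = -(-1)² + 2 = 1, RHS = -(-1) - 1 = 0; 1 ≥ 0 — holds
x = -2: LHS = -(-2)² + 2 = -2, RHS = -(-2) - 1 = 1; -2 ≥ 1 — FAILS  ← closest negative counterexample to 0

Answer: x = -2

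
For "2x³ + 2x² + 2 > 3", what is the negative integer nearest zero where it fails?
Testing negative integers from -1 downward:
x = -1: LHS = 2·(-1)³ + 2·(-1)² + 2 = 2; 2 > 3 — FAILS  ← closest negative counterexample to 0

Answer: x = -1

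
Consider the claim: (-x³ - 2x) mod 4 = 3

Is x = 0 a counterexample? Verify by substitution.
Substitute x = 0 into the relation:
x = 0: LHS = (-0³ - 2·0) mod 4 = 0 mod 4 = 0; 0 = 3 — FAILS

Since the claim fails at x = 0, this value is a counterexample.

Answer: Yes, x = 0 is a counterexample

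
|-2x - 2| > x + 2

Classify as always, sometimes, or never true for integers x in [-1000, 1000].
Holds at x = 1: LHS = |-2·1 - 2| = |-4| = 4, RHS = 1 + 2 = 3; 4 > 3 — holds
Fails at x = 0: LHS = |-2·0 - 2| = |-2| = 2, RHS = 0 + 2 = 2; 2 > 2 — FAILS
It is satisfied by some integers in the range but not all.

Answer: Sometimes true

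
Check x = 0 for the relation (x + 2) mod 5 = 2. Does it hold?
x = 0: LHS = (0 + 2) mod 5 = 2 mod 5 = 2; 2 = 2 — holds

The relation is satisfied at x = 0.

Answer: Yes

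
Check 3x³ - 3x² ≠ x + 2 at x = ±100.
x = 100: LHS = 3·100³ - 3·100² = 2970000, RHS = 100 + 2 = 102; 2970000 ≠ 102 — holds
x = -100: LHS = 3·(-100)³ - 3·(-100)² = -3030000, RHS = (-100) + 2 = -98; -3030000 ≠ -98 — holds

Answer: Yes, holds for both x = 100 and x = -100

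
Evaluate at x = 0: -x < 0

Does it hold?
x = 0: LHS = -0 = 0; 0 < 0 — FAILS

The relation fails at x = 0, so x = 0 is a counterexample.

Answer: No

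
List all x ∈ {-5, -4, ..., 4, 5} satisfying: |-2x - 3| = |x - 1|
Holds for: {-4}
Fails for: {-5, -3, -2, -1, 0, 1, 2, 3, 4, 5}

Answer: {-4}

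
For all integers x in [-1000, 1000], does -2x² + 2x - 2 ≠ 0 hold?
Over all integers in [-1000, 1000], LHS − RHS is always negative; it is closest to 0 at x = 0, where it equals -2:
x = 0: LHS = -2·0² + 2·0 - 2 = -2; -2 ≠ 0 — holds
At the ends of the range:
x = -1000: LHS = -2·(-1000)² + 2·(-1000) - 2 = -2002002; -2002002 ≠ 0 — holds
x = 1000: LHS = -2·1000² + 2·1000 - 2 = -1998002; -1998002 ≠ 0 — holds
Hence LHS − RHS is never 0, i.e. the two sides are never equal, so the relation holds for every integer in [-1000, 1000].

No counterexample exists.

Answer: True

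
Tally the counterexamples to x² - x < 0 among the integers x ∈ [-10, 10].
Counterexamples in [-10, 10]: {-10, -9, -8, -7, -6, -5, -4, -3, -2, -1, 0, 1, 2, 3, 4, 5, 6, 7, 8, 9, 10}.

Counting them gives 21 values.

Answer: 21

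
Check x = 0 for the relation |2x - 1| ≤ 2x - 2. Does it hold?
x = 0: LHS = |2·0 - 1| = |-1| = 1, RHS = 2·0 - 2 = -2; 1 ≤ -2 — FAILS

The relation fails at x = 0, so x = 0 is a counterexample.

Answer: No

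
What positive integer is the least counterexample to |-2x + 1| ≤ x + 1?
Testing positive integers:
x = 1: LHS = |-2·1 + 1| = |-1| = 1, RHS = 1 + 1 = 2; 1 ≤ 2 — holds
x = 2: LHS = |-2·2 + 1| = |-3| = 3, RHS = 2 + 1 = 3; 3 ≤ 3 — holds
x = 3: LHS = |-2·3 + 1| = |-5| = 5, RHS = 3 + 1 = 4; 5 ≤ 4 — FAILS  ← smallest positive counterexample

Answer: x = 3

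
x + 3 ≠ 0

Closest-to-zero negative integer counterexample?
Testing negative integers from -1 downward:
x = -1: LHS = (-1) + 3 = 2; 2 ≠ 0 — holds
x = -2: LHS = (-2) + 3 = 1; 1 ≠ 0 — holds
x = -3: LHS = (-3) + 3 = 0; 0 ≠ 0 — FAILS  ← closest negative counterexample to 0

Answer: x = -3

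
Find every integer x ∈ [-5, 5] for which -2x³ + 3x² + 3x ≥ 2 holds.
Holds for: {-5, -4, -3, -2, -1, 1, 2}
Fails for: {0, 3, 4, 5}

Answer: {-5, -4, -3, -2, -1, 1, 2}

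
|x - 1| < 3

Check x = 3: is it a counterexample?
Substitute x = 3 into the relation:
x = 3: LHS = |3 - 1| = |2| = 2; 2 < 3 — holds

The claim holds here, so x = 3 is not a counterexample. (A counterexample exists elsewhere, e.g. x = -2.)

Answer: No, x = 3 is not a counterexample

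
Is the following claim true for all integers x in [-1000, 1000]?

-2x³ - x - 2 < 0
The claim fails at x = -1:
x = -1: LHS = -2·(-1)³ - (-1) - 2 = 1; 1 < 0 — FAILS

Because a single integer refutes it, the statement is false.

Answer: False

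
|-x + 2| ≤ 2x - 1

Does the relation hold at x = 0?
x = 0: LHS = |-0 + 2| = |2| = 2, RHS = 2·0 - 1 = -1; 2 ≤ -1 — FAILS

The relation fails at x = 0, so x = 0 is a counterexample.

Answer: No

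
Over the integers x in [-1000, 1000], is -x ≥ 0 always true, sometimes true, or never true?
Holds at x = 0: LHS = -0 = 0; 0 ≥ 0 — holds
Fails at x = 1: -1 ≥ 0 — FAILS
It is satisfied by some integers in the range but not all.

Answer: Sometimes true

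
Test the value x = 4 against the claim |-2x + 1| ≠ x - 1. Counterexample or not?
Substitute x = 4 into the relation:
x = 4: LHS = |-2·4 + 1| = |-7| = 7, RHS = 4 - 1 = 3; 7 ≠ 3 — holds

The relation holds at x = 4, so it is not a counterexample.

Answer: No, x = 4 is not a counterexample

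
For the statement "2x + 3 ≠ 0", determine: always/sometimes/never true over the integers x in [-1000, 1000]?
Track d = LHS − RHS over the integers in [-1000, 1000]. Equality would need d = 0, but d changes sign only between consecutive integers, jumping over 0:
x = -2: LHS = 2·(-2) + 3 = -1; -1 ≠ 0 — holds  (d = -1)
x = -1: LHS = 2·(-1) + 3 = 1; 1 ≠ 0 — holds  (d = 1)
Away from these crossings d keeps a constant sign, and checking every integer in [-1000, 1000] confirms d ≠ 0 throughout. Hence the two sides are never equal, so the relation holds for every integer in [-1000, 1000].

No counterexample exists.

Answer: Always true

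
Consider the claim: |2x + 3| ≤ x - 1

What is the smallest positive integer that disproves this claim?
Testing positive integers:
x = 1: LHS = |2·1 + 3| = |5| = 5, RHS = 1 - 1 = 0; 5 ≤ 0 — FAILS  ← smallest positive counterexample

Answer: x = 1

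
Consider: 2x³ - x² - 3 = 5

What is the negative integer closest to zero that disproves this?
Testing negative integers from -1 downward:
x = -1: LHS = 2·(-1)³ - (-1)² - 3 = -6; -6 = 5 — FAILS  ← closest negative counterexample to 0

Answer: x = -1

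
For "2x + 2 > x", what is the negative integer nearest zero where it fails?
Testing negative integers from -1 downward:
x = -1: LHS = 2·(-1) + 2 = 0; 0 > -1 — holds
x = -2: LHS = 2·(-2) + 2 = -2; -2 > -2 — FAILS  ← closest negative counterexample to 0

Answer: x = -2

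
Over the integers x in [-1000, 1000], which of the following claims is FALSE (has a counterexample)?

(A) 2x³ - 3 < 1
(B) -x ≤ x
(A) x = 2: LHS = 2·2³ - 3 = 13; 13 < 1 — FAILS
(B) x = -1: LHS = -(-1) = 1; 1 ≤ -1 — FAILS

Answer: Both A and B are false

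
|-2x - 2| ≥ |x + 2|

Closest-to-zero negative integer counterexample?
Testing negative integers from -1 downward:
x = -1: LHS = |-2·(-1) - 2| = |0| = 0, RHS = |(-1) + 2| = |1| = 1; 0 ≥ 1 — FAILS  ← closest negative counterexample to 0

Answer: x = -1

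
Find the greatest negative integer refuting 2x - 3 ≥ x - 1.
Testing negative integers from -1 downward:
x = -1: LHS = 2·(-1) - 3 = -5, RHS = (-1) - 1 = -2; -5 ≥ -2 — FAILS  ← closest negative counterexample to 0

Answer: x = -1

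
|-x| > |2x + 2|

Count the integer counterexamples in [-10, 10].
Counterexamples in [-10, 10]: {-10, -9, -8, -7, -6, -5, -4, -3, -2, 0, 1, 2, 3, 4, 5, 6, 7, 8, 9, 10}.

Counting them gives 20 values.

Answer: 20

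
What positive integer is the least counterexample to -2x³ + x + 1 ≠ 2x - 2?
Testing positive integers:
x = 1: LHS = -2·1³ + 1 + 1 = 0, RHS = 2·1 - 2 = 0; 0 ≠ 0 — FAILS  ← smallest positive counterexample

Answer: x = 1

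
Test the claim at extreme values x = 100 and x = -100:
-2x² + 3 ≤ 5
x = 100: LHS = -2·100² + 3 = -19997; -19997 ≤ 5 — holds
x = -100: LHS = -2·(-100)² + 3 = -19997; -19997 ≤ 5 — holds

Answer: Yes, holds for both x = 100 and x = -100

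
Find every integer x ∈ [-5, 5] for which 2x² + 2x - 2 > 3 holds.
Holds for: {-5, -4, -3, 2, 3, 4, 5}
Fails for: {-2, -1, 0, 1}

Answer: {-5, -4, -3, 2, 3, 4, 5}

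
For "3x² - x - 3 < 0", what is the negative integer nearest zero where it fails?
Testing negative integers from -1 downward:
x = -1: LHS = 3·(-1)² - (-1) - 3 = 1; 1 < 0 — FAILS  ← closest negative counterexample to 0

Answer: x = -1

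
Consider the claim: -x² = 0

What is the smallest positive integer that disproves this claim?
Testing positive integers:
x = 1: LHS = -1² = -1; -1 = 0 — FAILS  ← smallest positive counterexample

Answer: x = 1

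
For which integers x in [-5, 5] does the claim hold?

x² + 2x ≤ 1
Holds for: {-2, -1, 0}
Fails for: {-5, -4, -3, 1, 2, 3, 4, 5}

Answer: {-2, -1, 0}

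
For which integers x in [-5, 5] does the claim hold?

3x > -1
Holds for: {0, 1, 2, 3, 4, 5}
Fails for: {-5, -4, -3, -2, -1}

Answer: {0, 1, 2, 3, 4, 5}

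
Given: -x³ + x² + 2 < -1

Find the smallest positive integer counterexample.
Testing positive integers:
x = 1: LHS = -1³ + 1² + 2 = 2; 2 < -1 — FAILS  ← smallest positive counterexample

Answer: x = 1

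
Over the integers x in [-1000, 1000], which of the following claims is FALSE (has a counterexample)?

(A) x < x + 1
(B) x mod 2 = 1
(A) Over all integers in [-1000, 1000], LHS − RHS is largest at x = 0, where it equals -1:
x = 0: RHS = 0 + 1 = 1; 0 < 1 — holds
At the ends of the range:
x = -1000: RHS = (-1000) + 1 = -999; -1000 < -999 — holds
x = 1000: RHS = 1000 + 1 = 1001; 1000 < 1001 — holds
Hence LHS − RHS is never zero or positive, i.e. LHS < RHS throughout, so the relation holds for every integer in [-1000, 1000].

(B) x = 0: LHS = 0 mod 2 = 0; 0 = 1 — FAILS

Only (B) has a counterexample.

Answer: B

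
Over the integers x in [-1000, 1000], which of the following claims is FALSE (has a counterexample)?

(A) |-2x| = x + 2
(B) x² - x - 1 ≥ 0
(A) x = 0: LHS = |-2·0| = |0| = 0, RHS = 0 + 2 = 2; 0 = 2 — FAILS
(B) x = 0: LHS = 0² - 0 - 1 = -1; -1 ≥ 0 — FAILS

Answer: Both A and B are false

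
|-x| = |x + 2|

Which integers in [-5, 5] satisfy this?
Holds for: {-1}
Fails for: {-5, -4, -3, -2, 0, 1, 2, 3, 4, 5}

Answer: {-1}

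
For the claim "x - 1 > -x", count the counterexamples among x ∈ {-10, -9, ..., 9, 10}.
Counterexamples in [-10, 10]: {-10, -9, -8, -7, -6, -5, -4, -3, -2, -1, 0}.

Counting them gives 11 values.

Answer: 11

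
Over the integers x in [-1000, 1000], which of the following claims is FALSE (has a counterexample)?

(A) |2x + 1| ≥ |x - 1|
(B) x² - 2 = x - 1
(A) x = -1: LHS = |2·(-1) + 1| = |-1| = 1, RHS = |(-1) - 1| = |-2| = 2; 1 ≥ 2 — FAILS
(B) x = 0: LHS = 0² - 2 = -2, RHS = 0 - 1 = -1; -2 = -1 — FAILS

Answer: Both A and B are false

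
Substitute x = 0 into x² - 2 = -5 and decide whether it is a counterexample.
Substitute x = 0 into the relation:
x = 0: LHS = 0² - 2 = -2; -2 = -5 — FAILS

Since the claim fails at x = 0, this value is a counterexample.

Answer: Yes, x = 0 is a counterexample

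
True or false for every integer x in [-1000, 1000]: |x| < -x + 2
The claim fails at x = 1:
x = 1: LHS = |1| = 1, RHS = -1 + 2 = 1; 1 < 1 — FAILS

Because a single integer refutes it, the statement is false.

Answer: False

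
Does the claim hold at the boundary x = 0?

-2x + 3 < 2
x = 0: LHS = -2·0 + 3 = 3; 3 < 2 — FAILS

The relation fails at x = 0, so x = 0 is a counterexample.

Answer: No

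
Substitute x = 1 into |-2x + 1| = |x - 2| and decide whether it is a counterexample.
Substitute x = 1 into the relation:
x = 1: LHS = |-2·1 + 1| = |-1| = 1, RHS = |1 - 2| = |-1| = 1; 1 = 1 — holds

The claim holds here, so x = 1 is not a counterexample. (A counterexample exists elsewhere, e.g. x = 0.)

Answer: No, x = 1 is not a counterexample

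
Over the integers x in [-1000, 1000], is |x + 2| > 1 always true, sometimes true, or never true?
Holds at x = 0: LHS = |0 + 2| = |2| = 2; 2 > 1 — holds
Fails at x = -1: LHS = |(-1) + 2| = |1| = 1; 1 > 1 — FAILS
It is satisfied by some integers in the range but not all.

Answer: Sometimes true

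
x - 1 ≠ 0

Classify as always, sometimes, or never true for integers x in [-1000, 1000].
Holds at x = 0: LHS = 0 - 1 = -1; -1 ≠ 0 — holds
Fails at x = 1: LHS = 1 - 1 = 0; 0 ≠ 0 — FAILS
It is satisfied by some integers in the range but not all.

Answer: Sometimes true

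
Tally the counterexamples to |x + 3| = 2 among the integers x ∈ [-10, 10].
Counterexamples in [-10, 10]: {-10, -9, -8, -7, -6, -4, -3, -2, 0, 1, 2, 3, 4, 5, 6, 7, 8, 9, 10}.

Counting them gives 19 values.

Answer: 19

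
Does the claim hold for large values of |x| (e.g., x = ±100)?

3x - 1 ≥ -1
x = 100: LHS = 3·100 - 1 = 299; 299 ≥ -1 — holds
x = -100: LHS = 3·(-100) - 1 = -301; -301 ≥ -1 — FAILS

Answer: Partially: holds for x = 100, fails for x = -100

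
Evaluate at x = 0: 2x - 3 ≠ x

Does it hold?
x = 0: LHS = 2·0 - 3 = -3; -3 ≠ 0 — holds

The relation is satisfied at x = 0.

Answer: Yes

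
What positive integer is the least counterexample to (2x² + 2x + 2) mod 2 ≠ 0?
Testing positive integers:
x = 1: LHS = (2·1² + 2·1 + 2) mod 2 = 6 mod 2 = 0; 0 ≠ 0 — FAILS  ← smallest positive counterexample

Answer: x = 1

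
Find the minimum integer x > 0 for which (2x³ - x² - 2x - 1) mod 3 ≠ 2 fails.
Testing positive integers:
x = 1: LHS = (2·1³ - 1² - 2·1 - 1) mod 3 = (-2) mod 3 = 1; 1 ≠ 2 — holds
x = 2: LHS = (2·2³ - 2² - 2·2 - 1) mod 3 = 7 mod 3 = 1; 1 ≠ 2 — holds
x = 3: LHS = (2·3³ - 3² - 2·3 - 1) mod 3 = 38 mod 3 = 2; 2 ≠ 2 — FAILS  ← smallest positive counterexample

Answer: x = 3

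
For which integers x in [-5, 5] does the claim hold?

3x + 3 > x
Holds for: {-1, 0, 1, 2, 3, 4, 5}
Fails for: {-5, -4, -3, -2}

Answer: {-1, 0, 1, 2, 3, 4, 5}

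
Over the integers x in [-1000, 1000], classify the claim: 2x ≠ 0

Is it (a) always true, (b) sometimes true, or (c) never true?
Holds at x = 1: LHS = 2·1 = 2; 2 ≠ 0 — holds
Fails at x = 0: LHS = 2·0 = 0; 0 ≠ 0 — FAILS
It is satisfied by some integers in the range but not all.

Answer: Sometimes true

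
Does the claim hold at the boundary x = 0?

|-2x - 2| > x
x = 0: LHS = |-2·0 - 2| = |-2| = 2; 2 > 0 — holds

The relation is satisfied at x = 0.

Answer: Yes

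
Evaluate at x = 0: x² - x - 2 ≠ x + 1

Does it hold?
x = 0: LHS = 0² - 0 - 2 = -2, RHS = 0 + 1 = 1; -2 ≠ 1 — holds

The relation is satisfied at x = 0.

Answer: Yes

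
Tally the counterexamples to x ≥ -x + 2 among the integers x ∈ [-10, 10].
Counterexamples in [-10, 10]: {-10, -9, -8, -7, -6, -5, -4, -3, -2, -1, 0}.

Counting them gives 11 values.

Answer: 11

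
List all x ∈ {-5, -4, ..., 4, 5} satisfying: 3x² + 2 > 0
Over all integers in [-5, 5], LHS − RHS is smallest at x = 0, where it equals 2:
x = 0: LHS = 3·0² + 2 = 2; 2 > 0 — holds
At the ends of the range:
x = -5: LHS = 3·(-5)² + 2 = 77; 77 > 0 — holds
x = 5: LHS = 3·5² + 2 = 77; 77 > 0 — holds
Hence LHS − RHS is never zero or negative, i.e. LHS > RHS throughout, so the relation holds for every integer in [-5, 5].

Answer: All integers in [-5, 5]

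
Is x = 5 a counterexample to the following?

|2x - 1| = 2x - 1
Substitute x = 5 into the relation:
x = 5: LHS = |2·5 - 1| = |9| = 9, RHS = 2·5 - 1 = 9; 9 = 9 — holds

The claim holds here, so x = 5 is not a counterexample. (A counterexample exists elsewhere, e.g. x = 0.)

Answer: No, x = 5 is not a counterexample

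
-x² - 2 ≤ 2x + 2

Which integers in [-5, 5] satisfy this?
Over all integers in [-5, 5], LHS − RHS is largest at x = -1, where it equals -3:
x = -1: LHS = -(-1)² - 2 = -3, RHS = 2·(-1) + 2 = 0; -3 ≤ 0 — holds
At the ends of the range:
x = -5: LHS = -(-5)² - 2 = -27, RHS = 2·(-5) + 2 = -8; -27 ≤ -8 — holds
x = 5: LHS = -5² - 2 = -27, RHS = 2·5 + 2 = 12; -27 ≤ 12 — holds
Hence LHS − RHS is never positive, i.e. LHS ≤ RHS throughout, so the relation holds for every integer in [-5, 5].

Answer: All integers in [-5, 5]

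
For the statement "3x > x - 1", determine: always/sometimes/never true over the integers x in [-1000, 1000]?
Holds at x = 0: LHS = 3·0 = 0, RHS = 0 - 1 = -1; 0 > -1 — holds
Fails at x = -1: LHS = 3·(-1) = -3, RHS = (-1) - 1 = -2; -3 > -2 — FAILS
It is satisfied by some integers in the range but not all.

Answer: Sometimes true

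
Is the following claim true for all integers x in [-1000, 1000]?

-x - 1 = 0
The claim fails at x = 0:
x = 0: LHS = -0 - 1 = -1; -1 = 0 — FAILS

Because a single integer refutes it, the statement is false.

Answer: False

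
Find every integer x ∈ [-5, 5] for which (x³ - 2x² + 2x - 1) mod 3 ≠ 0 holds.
Holds for: {-3, 0, 3}
Fails for: {-5, -4, -2, -1, 1, 2, 4, 5}

Answer: {-3, 0, 3}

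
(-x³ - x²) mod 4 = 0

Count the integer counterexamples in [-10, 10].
Counterexamples in [-10, 10]: {-7, -3, 1, 5, 9}.

Counting them gives 5 values.

Answer: 5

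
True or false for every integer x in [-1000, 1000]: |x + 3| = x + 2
The claim fails at x = 0:
x = 0: LHS = |0 + 3| = |3| = 3, RHS = 0 + 2 = 2; 3 = 2 — FAILS

Because a single integer refutes it, the statement is false.

Answer: False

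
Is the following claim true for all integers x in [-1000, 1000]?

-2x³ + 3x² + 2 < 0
The claim fails at x = 0:
x = 0: LHS = -2·0³ + 3·0² + 2 = 2; 2 < 0 — FAILS

Because a single integer refutes it, the statement is false.

Answer: False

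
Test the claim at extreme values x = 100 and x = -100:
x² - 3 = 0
x = 100: LHS = 100² - 3 = 9997; 9997 = 0 — FAILS
x = -100: LHS = (-100)² - 3 = 9997; 9997 = 0 — FAILS

Answer: No, fails for both x = 100 and x = -100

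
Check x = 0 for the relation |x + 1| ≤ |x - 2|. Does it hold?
x = 0: LHS = |0 + 1| = |1| = 1, RHS = |0 - 2| = |-2| = 2; 1 ≤ 2 — holds

The relation is satisfied at x = 0.

Answer: Yes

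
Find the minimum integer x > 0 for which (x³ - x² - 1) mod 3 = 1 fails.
Testing positive integers:
x = 1: LHS = (1³ - 1² - 1) mod 3 = (-1) mod 3 = 2; 2 = 1 — FAILS  ← smallest positive counterexample

Answer: x = 1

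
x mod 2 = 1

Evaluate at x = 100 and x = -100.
x = 100: LHS = 100 mod 2 = 0; 0 = 1 — FAILS
x = -100: LHS = (-100) mod 2 = 0; 0 = 1 — FAILS

Answer: No, fails for both x = 100 and x = -100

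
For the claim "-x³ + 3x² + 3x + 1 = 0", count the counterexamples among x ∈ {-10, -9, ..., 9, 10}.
Counterexamples in [-10, 10]: {-10, -9, -8, -7, -6, -5, -4, -3, -2, -1, 0, 1, 2, 3, 4, 5, 6, 7, 8, 9, 10}.

Counting them gives 21 values.

Answer: 21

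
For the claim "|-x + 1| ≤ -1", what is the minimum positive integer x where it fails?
Testing positive integers:
x = 1: LHS = |-1 + 1| = |0| = 0; 0 ≤ -1 — FAILS  ← smallest positive counterexample

Answer: x = 1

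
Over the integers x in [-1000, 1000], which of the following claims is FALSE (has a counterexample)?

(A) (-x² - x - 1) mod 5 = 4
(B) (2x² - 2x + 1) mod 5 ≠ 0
(A) x = 1: LHS = (-1² - 1 - 1) mod 5 = (-3) mod 5 = 2; 2 = 4 — FAILS
(B) x = -1: LHS = (2·(-1)² - 2·(-1) + 1) mod 5 = 5 mod 5 = 0; 0 ≠ 0 — FAILS

Answer: Both A and B are false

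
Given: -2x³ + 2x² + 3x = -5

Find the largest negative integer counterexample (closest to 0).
Testing negative integers from -1 downward:
x = -1: LHS = -2·(-1)³ + 2·(-1)² + 3·(-1) = 1; 1 = -5 — FAILS  ← closest negative counterexample to 0

Answer: x = -1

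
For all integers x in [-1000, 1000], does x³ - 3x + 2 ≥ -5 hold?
The claim fails at x = -3:
x = -3: LHS = (-3)³ - 3·(-3) + 2 = -16; -16 ≥ -5 — FAILS

Because a single integer refutes it, the statement is false.

Answer: False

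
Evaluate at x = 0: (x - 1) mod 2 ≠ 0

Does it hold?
x = 0: LHS = (0 - 1) mod 2 = (-1) mod 2 = 1; 1 ≠ 0 — holds

The relation is satisfied at x = 0.

Answer: Yes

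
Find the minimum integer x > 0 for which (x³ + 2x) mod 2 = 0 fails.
Testing positive integers:
x = 1: LHS = (1³ + 2·1) mod 2 = 3 mod 2 = 1; 1 = 0 — FAILS  ← smallest positive counterexample

Answer: x = 1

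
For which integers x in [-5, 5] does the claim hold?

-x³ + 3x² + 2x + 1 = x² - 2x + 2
Track d = LHS − RHS over the integers in [-5, 5]. Equality would need d = 0, but d changes sign only between consecutive integers, jumping over 0:
x = -2: LHS = -(-2)³ + 3·(-2)² + 2·(-2) + 1 = 17, RHS = (-2)² - 2·(-2) + 2 = 10; 17 = 10 — FAILS  (d = 7)
x = -1: LHS = -(-1)³ + 3·(-1)² + 2·(-1) + 1 = 3, RHS = (-1)² - 2·(-1) + 2 = 5; 3 = 5 — FAILS  (d = -2)
x = 0: LHS = -0³ + 3·0² + 2·0 + 1 = 1, RHS = 0² - 2·0 + 2 = 2; 1 = 2 — FAILS  (d = -1)
x = 1: LHS = -1³ + 3·1² + 2·1 + 1 = 5, RHS = 1² - 2·1 + 2 = 1; 5 = 1 — FAILS  (d = 4)
x = 3: LHS = -3³ + 3·3² + 2·3 + 1 = 7, RHS = 3² - 2·3 + 2 = 5; 7 = 5 — FAILS  (d = 2)
x = 4: LHS = -4³ + 3·4² + 2·4 + 1 = -7, RHS = 4² - 2·4 + 2 = 10; -7 = 10 — FAILS  (d = -17)
Away from these crossings d keeps a constant sign, and checking every integer in [-5, 5] confirms d ≠ 0 throughout. Hence the two sides are never equal, so the claimed relation (=) fails for every integer in [-5, 5].

Answer: None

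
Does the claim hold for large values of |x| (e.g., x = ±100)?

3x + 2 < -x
x = 100: LHS = 3·100 + 2 = 302; 302 < -100 — FAILS
x = -100: LHS = 3·(-100) + 2 = -298, RHS = -(-100) = 100; -298 < 100 — holds

Answer: Partially: fails for x = 100, holds for x = -100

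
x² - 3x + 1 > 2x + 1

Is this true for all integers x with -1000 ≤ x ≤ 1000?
The claim fails at x = 0:
x = 0: LHS = 0² - 3·0 + 1 = 1, RHS = 2·0 + 1 = 1; 1 > 1 — FAILS

Because a single integer refutes it, the statement is false.

Answer: False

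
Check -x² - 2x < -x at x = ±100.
x = 100: LHS = -100² - 2·100 = -10200; -10200 < -100 — holds
x = -100: LHS = -(-100)² - 2·(-100) = -9800, RHS = -(-100) = 100; -9800 < 100 — holds

Answer: Yes, holds for both x = 100 and x = -100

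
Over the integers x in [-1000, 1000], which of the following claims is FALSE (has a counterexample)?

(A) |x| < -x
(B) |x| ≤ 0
(A) x = 0: LHS = |0| = 0, RHS = -0 = 0; 0 < 0 — FAILS
(B) x = 1: LHS = |1| = 1; 1 ≤ 0 — FAILS

Answer: Both A and B are false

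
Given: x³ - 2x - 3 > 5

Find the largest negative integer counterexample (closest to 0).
Testing negative integers from -1 downward:
x = -1: LHS = (-1)³ - 2·(-1) - 3 = -2; -2 > 5 — FAILS  ← closest negative counterexample to 0

Answer: x = -1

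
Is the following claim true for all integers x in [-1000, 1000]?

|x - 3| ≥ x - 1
The claim fails at x = 3:
x = 3: LHS = |3 - 3| = |0| = 0, RHS = 3 - 1 = 2; 0 ≥ 2 — FAILS

Because a single integer refutes it, the statement is false.

Answer: False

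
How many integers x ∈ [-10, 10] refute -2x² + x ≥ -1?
Counterexamples in [-10, 10]: {-10, -9, -8, -7, -6, -5, -4, -3, -2, -1, 2, 3, 4, 5, 6, 7, 8, 9, 10}.

Counting them gives 19 values.

Answer: 19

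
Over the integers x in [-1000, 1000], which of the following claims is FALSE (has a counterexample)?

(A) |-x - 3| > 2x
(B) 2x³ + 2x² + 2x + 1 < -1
(A) x = 3: LHS = |-3 - 3| = |-6| = 6, RHS = 2·3 = 6; 6 > 6 — FAILS
(B) x = 0: LHS = 2·0³ + 2·0² + 2·0 + 1 = 1; 1 < -1 — FAILS

Answer: Both A and B are false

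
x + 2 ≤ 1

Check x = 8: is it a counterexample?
Substitute x = 8 into the relation:
x = 8: LHS = 8 + 2 = 10; 10 ≤ 1 — FAILS

Since the claim fails at x = 8, this value is a counterexample.

Answer: Yes, x = 8 is a counterexample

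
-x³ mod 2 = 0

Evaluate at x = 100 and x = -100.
x = 100: LHS = (-100³) mod 2 = (-1000000) mod 2 = 0; 0 = 0 — holds
x = -100: LHS = (-(-100)³) mod 2 = 1000000 mod 2 = 0; 0 = 0 — holds

Answer: Yes, holds for both x = 100 and x = -100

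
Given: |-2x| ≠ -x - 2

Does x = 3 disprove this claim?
Substitute x = 3 into the relation:
x = 3: LHS = |-2·3| = |-6| = 6, RHS = -3 - 2 = -5; 6 ≠ -5 — holds

The relation holds at x = 3, so it is not a counterexample.

Answer: No, x = 3 is not a counterexample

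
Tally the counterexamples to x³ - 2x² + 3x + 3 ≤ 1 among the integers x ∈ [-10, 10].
Counterexamples in [-10, 10]: {0, 1, 2, 3, 4, 5, 6, 7, 8, 9, 10}.

Counting them gives 11 values.

Answer: 11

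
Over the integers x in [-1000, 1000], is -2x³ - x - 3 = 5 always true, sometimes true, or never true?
Track d = LHS − RHS over the integers in [-1000, 1000]. Equality would need d = 0, but d changes sign only between consecutive integers, jumping over 0:
x = -2: LHS = -2·(-2)³ - (-2) - 3 = 15; 15 = 5 — FAILS  (d = 10)
x = -1: LHS = -2·(-1)³ - (-1) - 3 = 0; 0 = 5 — FAILS  (d = -5)
Away from these crossings d keeps a constant sign, and checking every integer in [-1000, 1000] confirms d ≠ 0 throughout. Hence the two sides are never equal, so the claimed relation (=) fails for every integer in [-1000, 1000].

No integer in the range satisfies it.

Answer: Never true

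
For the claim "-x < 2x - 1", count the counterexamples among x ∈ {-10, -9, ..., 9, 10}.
Counterexamples in [-10, 10]: {-10, -9, -8, -7, -6, -5, -4, -3, -2, -1, 0}.

Counting them gives 11 values.

Answer: 11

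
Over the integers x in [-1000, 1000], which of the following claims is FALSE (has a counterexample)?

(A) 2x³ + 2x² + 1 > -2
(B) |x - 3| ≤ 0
(A) x = -2: LHS = 2·(-2)³ + 2·(-2)² + 1 = -7; -7 > -2 — FAILS
(B) x = 0: LHS = |0 - 3| = |-3| = 3; 3 ≤ 0 — FAILS

Answer: Both A and B are false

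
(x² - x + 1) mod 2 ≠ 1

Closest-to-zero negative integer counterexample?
Testing negative integers from -1 downward:
x = -1: LHS = ((-1)² - (-1) + 1) mod 2 = 3 mod 2 = 1; 1 ≠ 1 — FAILS  ← closest negative counterexample to 0

Answer: x = -1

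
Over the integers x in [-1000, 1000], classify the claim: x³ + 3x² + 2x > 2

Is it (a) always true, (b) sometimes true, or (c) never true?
Holds at x = 1: LHS = 1³ + 3·1² + 2·1 = 6; 6 > 2 — holds
Fails at x = 0: LHS = 0³ + 3·0² + 2·0 = 0; 0 > 2 — FAILS
It is satisfied by some integers in the range but not all.

Answer: Sometimes true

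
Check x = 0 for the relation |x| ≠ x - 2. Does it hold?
x = 0: LHS = |0| = 0, RHS = 0 - 2 = -2; 0 ≠ -2 — holds

The relation is satisfied at x = 0.

Answer: Yes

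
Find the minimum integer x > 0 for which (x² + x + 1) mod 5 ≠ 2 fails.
Testing positive integers:
x = 1: LHS = (1² + 1 + 1) mod 5 = 3 mod 5 = 3; 3 ≠ 2 — holds
x = 2: LHS = (2² + 2 + 1) mod 5 = 7 mod 5 = 2; 2 ≠ 2 — FAILS  ← smallest positive counterexample

Answer: x = 2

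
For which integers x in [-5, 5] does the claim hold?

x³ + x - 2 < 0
Holds for: {-5, -4, -3, -2, -1, 0}
Fails for: {1, 2, 3, 4, 5}

Answer: {-5, -4, -3, -2, -1, 0}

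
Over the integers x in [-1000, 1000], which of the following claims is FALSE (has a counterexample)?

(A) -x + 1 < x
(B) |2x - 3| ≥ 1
(A) x = 0: LHS = -0 + 1 = 1; 1 < 0 — FAILS

(B) Over all integers in [-1000, 1000], LHS − RHS is smallest at x = 1, where it equals 0:
x = 1: LHS = |2·1 - 3| = |-1| = 1; 1 ≥ 1 — holds
At the ends of the range:
x = -1000: LHS = |2·(-1000) - 3| = |-2003| = 2003; 2003 ≥ 1 — holds
x = 1000: LHS = |2·1000 - 3| = |1997| = 1997; 1997 ≥ 1 — holds
Hence LHS − RHS is never negative, i.e. LHS ≥ RHS throughout, so the relation holds for every integer in [-1000, 1000].

Only (A) has a counterexample.

Answer: A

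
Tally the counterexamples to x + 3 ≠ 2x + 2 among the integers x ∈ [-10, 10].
Counterexamples in [-10, 10]: {1}.

Counting them gives 1 values.

Answer: 1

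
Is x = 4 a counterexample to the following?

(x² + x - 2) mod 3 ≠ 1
Substitute x = 4 into the relation:
x = 4: LHS = (4² + 4 - 2) mod 3 = 18 mod 3 = 0; 0 ≠ 1 — holds

The claim holds here, so x = 4 is not a counterexample. (A counterexample exists elsewhere, e.g. x = 0.)

Answer: No, x = 4 is not a counterexample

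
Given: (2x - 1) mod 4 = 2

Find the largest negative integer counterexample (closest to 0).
Testing negative integers from -1 downward:
x = -1: LHS = (2·(-1) - 1) mod 4 = (-3) mod 4 = 1; 1 = 2 — FAILS  ← closest negative counterexample to 0

Answer: x = -1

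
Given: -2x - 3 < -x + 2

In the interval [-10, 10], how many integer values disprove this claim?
Counterexamples in [-10, 10]: {-10, -9, -8, -7, -6, -5}.

Counting them gives 6 values.

Answer: 6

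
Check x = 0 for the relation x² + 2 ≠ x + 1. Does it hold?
x = 0: LHS = 0² + 2 = 2, RHS = 0 + 1 = 1; 2 ≠ 1 — holds

The relation is satisfied at x = 0.

Answer: Yes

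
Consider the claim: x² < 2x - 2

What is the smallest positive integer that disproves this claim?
Testing positive integers:
x = 1: LHS = 1² = 1, RHS = 2·1 - 2 = 0; 1 < 0 — FAILS  ← smallest positive counterexample

Answer: x = 1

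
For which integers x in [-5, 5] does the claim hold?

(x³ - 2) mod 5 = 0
Holds for: {-2, 3}
Fails for: {-5, -4, -3, -1, 0, 1, 2, 4, 5}

Answer: {-2, 3}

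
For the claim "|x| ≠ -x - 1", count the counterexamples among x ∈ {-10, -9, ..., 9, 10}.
Over all integers in [-10, 10], LHS − RHS is always positive; it is smallest at x = 0, where it equals 1:
x = 0: LHS = |0| = 0, RHS = -0 - 1 = -1; 0 ≠ -1 — holds
At the ends of the range:
x = -10: LHS = |-10| = 10, RHS = -(-10) - 1 = 9; 10 ≠ 9 — holds
x = 10: LHS = |10| = 10, RHS = -10 - 1 = -11; 10 ≠ -11 — holds
Hence LHS − RHS is never 0, i.e. the two sides are never equal, so the relation holds for every integer in [-10, 10].

No counterexample appears in that range.

Answer: 0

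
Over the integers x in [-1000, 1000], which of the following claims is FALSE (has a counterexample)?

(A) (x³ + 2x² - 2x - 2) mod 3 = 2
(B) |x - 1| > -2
(A) x = 0: LHS = (0³ + 2·0² - 2·0 - 2) mod 3 = (-2) mod 3 = 1; 1 = 2 — FAILS

(B) An absolute value is never negative, so the left side is ≥ 0 for every x, while the right side is -2. Tightest case in [-1000, 1000] is x = 1:
x = 1: LHS = |1 - 1| = |0| = 0; 0 > -2 — holds
Hence LHS − RHS is never zero or negative, i.e. LHS > RHS throughout, so the relation holds for every integer in [-1000, 1000].

Only (A) has a counterexample.

Answer: A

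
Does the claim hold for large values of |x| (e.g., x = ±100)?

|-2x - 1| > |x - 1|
x = 100: LHS = |-2·100 - 1| = |-201| = 201, RHS = |100 - 1| = |99| = 99; 201 > 99 — holds
x = -100: LHS = |-2·(-100) - 1| = |199| = 199, RHS = |(-100) - 1| = |-101| = 101; 199 > 101 — holds

Answer: Yes, holds for both x = 100 and x = -100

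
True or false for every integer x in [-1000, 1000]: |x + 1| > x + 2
The claim fails at x = 0:
x = 0: LHS = |0 + 1| = |1| = 1, RHS = 0 + 2 = 2; 1 > 2 — FAILS

Because a single integer refutes it, the statement is false.

Answer: False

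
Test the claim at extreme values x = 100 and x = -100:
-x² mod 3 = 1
x = 100: LHS = (-100²) mod 3 = (-10000) mod 3 = 2; 2 = 1 — FAILS
x = -100: LHS = (-(-100)²) mod 3 = (-10000) mod 3 = 2; 2 = 1 — FAILS

Answer: No, fails for both x = 100 and x = -100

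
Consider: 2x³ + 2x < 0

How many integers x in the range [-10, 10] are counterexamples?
Counterexamples in [-10, 10]: {0, 1, 2, 3, 4, 5, 6, 7, 8, 9, 10}.

Counting them gives 11 values.

Answer: 11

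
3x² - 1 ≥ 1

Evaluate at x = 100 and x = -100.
x = 100: LHS = 3·100² - 1 = 29999; 29999 ≥ 1 — holds
x = -100: LHS = 3·(-100)² - 1 = 29999; 29999 ≥ 1 — holds

Answer: Yes, holds for both x = 100 and x = -100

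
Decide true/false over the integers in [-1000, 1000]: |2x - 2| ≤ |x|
The claim fails at x = 0:
x = 0: LHS = |2·0 - 2| = |-2| = 2, RHS = |0| = 0; 2 ≤ 0 — FAILS

Because a single integer refutes it, the statement is false.

Answer: False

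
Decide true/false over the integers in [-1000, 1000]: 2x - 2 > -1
The claim fails at x = 0:
x = 0: LHS = 2·0 - 2 = -2; -2 > -1 — FAILS

Because a single integer refutes it, the statement is false.

Answer: False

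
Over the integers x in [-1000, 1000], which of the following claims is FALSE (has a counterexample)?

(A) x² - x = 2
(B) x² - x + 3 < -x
(A) x = 0: LHS = 0² - 0 = 0; 0 = 2 — FAILS
(B) x = 0: LHS = 0² - 0 + 3 = 3, RHS = -0 = 0; 3 < 0 — FAILS

Answer: Both A and B are false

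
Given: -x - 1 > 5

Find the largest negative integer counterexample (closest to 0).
Testing negative integers from -1 downward:
x = -1: LHS = -(-1) - 1 = 0; 0 > 5 — FAILS  ← closest negative counterexample to 0

Answer: x = -1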